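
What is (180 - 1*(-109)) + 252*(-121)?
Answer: -30203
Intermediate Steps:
(180 - 1*(-109)) + 252*(-121) = (180 + 109) - 30492 = 289 - 30492 = -30203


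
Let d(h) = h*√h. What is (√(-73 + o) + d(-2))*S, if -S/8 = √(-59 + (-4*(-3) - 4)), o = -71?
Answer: -16*√102 + 96*√51 ≈ 523.99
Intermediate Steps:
S = -8*I*√51 (S = -8*√(-59 + (-4*(-3) - 4)) = -8*√(-59 + (12 - 4)) = -8*√(-59 + 8) = -8*I*√51 ≈ -57.131*I)
d(h) = h^(3/2)
(√(-73 + o) + d(-2))*S = (√(-73 - 71) + (-2)^(3/2))*(-8*I*√51) = (√(-144) - 2*I*√2)*(-8*I*√51) = (12*I - 2*I*√2)*(-8*I*√51) = -8*I*√51*(12*I - 2*I*√2)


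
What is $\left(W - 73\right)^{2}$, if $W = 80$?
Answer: $49$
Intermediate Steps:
$\left(W - 73\right)^{2} = \left(80 - 73\right)^{2} = 7^{2} = 49$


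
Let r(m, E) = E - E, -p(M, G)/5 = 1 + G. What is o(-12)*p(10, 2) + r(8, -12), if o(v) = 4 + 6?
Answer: -150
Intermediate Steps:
p(M, G) = -5 - 5*G (p(M, G) = -5*(1 + G) = -5 - 5*G)
r(m, E) = 0
o(v) = 10
o(-12)*p(10, 2) + r(8, -12) = 10*(-5 - 5*2) + 0 = 10*(-5 - 10) + 0 = 10*(-15) + 0 = -150 + 0 = -150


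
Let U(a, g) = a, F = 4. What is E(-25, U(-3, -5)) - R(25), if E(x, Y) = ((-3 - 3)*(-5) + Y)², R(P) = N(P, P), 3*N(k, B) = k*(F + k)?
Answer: 1462/3 ≈ 487.33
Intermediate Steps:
N(k, B) = k*(4 + k)/3 (N(k, B) = (k*(4 + k))/3 = k*(4 + k)/3)
R(P) = P*(4 + P)/3
E(x, Y) = (30 + Y)² (E(x, Y) = (-6*(-5) + Y)² = (30 + Y)²)
E(-25, U(-3, -5)) - R(25) = (30 - 3)² - 25*(4 + 25)/3 = 27² - 25*29/3 = 729 - 1*725/3 = 729 - 725/3 = 1462/3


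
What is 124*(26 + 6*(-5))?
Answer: -496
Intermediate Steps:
124*(26 + 6*(-5)) = 124*(26 - 30) = 124*(-4) = -496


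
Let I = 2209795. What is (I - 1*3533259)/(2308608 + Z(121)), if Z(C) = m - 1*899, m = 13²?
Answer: -661732/1153939 ≈ -0.57345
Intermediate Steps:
m = 169
Z(C) = -730 (Z(C) = 169 - 1*899 = 169 - 899 = -730)
(I - 1*3533259)/(2308608 + Z(121)) = (2209795 - 1*3533259)/(2308608 - 730) = (2209795 - 3533259)/2307878 = -1323464*1/2307878 = -661732/1153939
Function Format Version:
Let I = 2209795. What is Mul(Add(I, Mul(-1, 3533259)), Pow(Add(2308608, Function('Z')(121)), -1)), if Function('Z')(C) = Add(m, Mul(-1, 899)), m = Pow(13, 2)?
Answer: Rational(-661732, 1153939) ≈ -0.57345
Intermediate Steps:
m = 169
Function('Z')(C) = -730 (Function('Z')(C) = Add(169, Mul(-1, 899)) = Add(169, -899) = -730)
Mul(Add(I, Mul(-1, 3533259)), Pow(Add(2308608, Function('Z')(121)), -1)) = Mul(Add(2209795, Mul(-1, 3533259)), Pow(Add(2308608, -730), -1)) = Mul(Add(2209795, -3533259), Pow(2307878, -1)) = Mul(-1323464, Rational(1, 2307878)) = Rational(-661732, 1153939)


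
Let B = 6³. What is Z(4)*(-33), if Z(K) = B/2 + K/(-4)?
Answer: -3531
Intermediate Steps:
B = 216
Z(K) = 108 - K/4 (Z(K) = 216/2 + K/(-4) = 216*(½) + K*(-¼) = 108 - K/4)
Z(4)*(-33) = (108 - ¼*4)*(-33) = (108 - 1)*(-33) = 107*(-33) = -3531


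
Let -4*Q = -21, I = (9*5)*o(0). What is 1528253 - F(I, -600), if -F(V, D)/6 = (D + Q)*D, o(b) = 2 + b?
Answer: 3669353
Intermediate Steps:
I = 90 (I = (9*5)*(2 + 0) = 45*2 = 90)
Q = 21/4 (Q = -¼*(-21) = 21/4 ≈ 5.2500)
F(V, D) = -6*D*(21/4 + D) (F(V, D) = -6*(D + 21/4)*D = -6*(21/4 + D)*D = -6*D*(21/4 + D))
1528253 - F(I, -600) = 1528253 - (-3)*(-600)*(21 + 4*(-600))/2 = 1528253 - (-3)*(-600)*(21 - 2400)/2 = 1528253 - (-3)*(-600)*(-2379)/2 = 1528253 - 1*(-2141100) = 1528253 + 2141100 = 3669353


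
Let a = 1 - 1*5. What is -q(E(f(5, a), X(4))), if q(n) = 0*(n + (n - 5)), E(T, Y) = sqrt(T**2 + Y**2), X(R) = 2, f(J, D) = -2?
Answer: 0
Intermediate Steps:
a = -4 (a = 1 - 5 = -4)
q(n) = 0 (q(n) = 0*(n + (-5 + n)) = 0*(-5 + 2*n) = 0)
-q(E(f(5, a), X(4))) = -1*0 = 0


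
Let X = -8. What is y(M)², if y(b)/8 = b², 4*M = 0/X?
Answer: 0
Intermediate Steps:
M = 0 (M = (0/(-8))/4 = (0*(-⅛))/4 = (¼)*0 = 0)
y(b) = 8*b²
y(M)² = (8*0²)² = (8*0)² = 0² = 0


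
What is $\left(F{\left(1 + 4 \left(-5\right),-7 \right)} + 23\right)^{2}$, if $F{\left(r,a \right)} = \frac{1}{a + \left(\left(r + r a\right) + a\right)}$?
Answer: $\frac{5294601}{10000} \approx 529.46$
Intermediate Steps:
$F{\left(r,a \right)} = \frac{1}{r + 2 a + a r}$ ($F{\left(r,a \right)} = \frac{1}{a + \left(\left(r + a r\right) + a\right)} = \frac{1}{a + \left(a + r + a r\right)} = \frac{1}{r + 2 a + a r}$)
$\left(F{\left(1 + 4 \left(-5\right),-7 \right)} + 23\right)^{2} = \left(\frac{1}{\left(1 + 4 \left(-5\right)\right) + 2 \left(-7\right) - 7 \left(1 + 4 \left(-5\right)\right)} + 23\right)^{2} = \left(\frac{1}{\left(1 - 20\right) - 14 - 7 \left(1 - 20\right)} + 23\right)^{2} = \left(\frac{1}{-19 - 14 - -133} + 23\right)^{2} = \left(\frac{1}{-19 - 14 + 133} + 23\right)^{2} = \left(\frac{1}{100} + 23\right)^{2} = \left(\frac{2301}{100}\right)^{2} = \frac{5294601}{10000}$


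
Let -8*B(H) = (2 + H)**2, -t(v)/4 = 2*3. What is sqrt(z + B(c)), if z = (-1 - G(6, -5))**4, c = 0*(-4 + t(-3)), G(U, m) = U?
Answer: sqrt(9602)/2 ≈ 48.995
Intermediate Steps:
t(v) = -24 (t(v) = -8*3 = -4*6 = -24)
c = 0 (c = 0*(-4 - 24) = 0*(-28) = 0)
B(H) = -(2 + H)**2/8
z = 2401 (z = (-1 - 1*6)**4 = (-1 - 6)**4 = (-7)**4 = 2401)
sqrt(z + B(c)) = sqrt(2401 - (2 + 0)**2/8) = sqrt(2401 - 1/8*2**2) = sqrt(2401 - 1/8*4) = sqrt(2401 - 1/2) = sqrt(4801/2) = sqrt(9602)/2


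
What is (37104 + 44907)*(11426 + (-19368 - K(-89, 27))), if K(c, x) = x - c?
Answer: -660844638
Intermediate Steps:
(37104 + 44907)*(11426 + (-19368 - K(-89, 27))) = (37104 + 44907)*(11426 + (-19368 - (27 - 1*(-89)))) = 82011*(11426 + (-19368 - (27 + 89))) = 82011*(11426 + (-19368 - 1*116)) = 82011*(11426 + (-19368 - 116)) = 82011*(11426 - 19484) = 82011*(-8058) = -660844638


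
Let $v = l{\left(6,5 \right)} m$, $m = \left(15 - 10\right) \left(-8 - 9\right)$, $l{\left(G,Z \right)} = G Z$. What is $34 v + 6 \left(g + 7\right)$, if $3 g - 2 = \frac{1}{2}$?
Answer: $-86653$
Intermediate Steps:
$g = \frac{5}{6}$ ($g = \frac{2}{3} + \frac{1}{3 \cdot 2} = \frac{2}{3} + \frac{1}{3} \cdot \frac{1}{2} = \frac{2}{3} + \frac{1}{6} = \frac{5}{6} \approx 0.83333$)
$m = -85$ ($m = 5 \left(-17\right) = -85$)
$v = -2550$ ($v = 6 \cdot 5 \left(-85\right) = 30 \left(-85\right) = -2550$)
$34 v + 6 \left(g + 7\right) = 34 \left(-2550\right) + 6 \left(\frac{5}{6} + 7\right) = -86700 + 6 \cdot \frac{47}{6} = -86700 + 47 = -86653$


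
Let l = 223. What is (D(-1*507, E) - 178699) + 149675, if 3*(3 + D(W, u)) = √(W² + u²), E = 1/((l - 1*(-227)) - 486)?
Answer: -29027 + √333135505/108 ≈ -28858.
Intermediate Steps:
E = -1/36 (E = 1/((223 - 1*(-227)) - 486) = 1/((223 + 227) - 486) = 1/(450 - 486) = 1/(-36) = -1/36 ≈ -0.027778)
D(W, u) = -3 + √(W² + u²)/3
(D(-1*507, E) - 178699) + 149675 = ((-3 + √((-1*507)² + (-1/36)²)/3) - 178699) + 149675 = ((-3 + √((-507)² + 1/1296)/3) - 178699) + 149675 = ((-3 + √(257049 + 1/1296)/3) - 178699) + 149675 = ((-3 + √(333135505/1296)/3) - 178699) + 149675 = ((-3 + (√333135505/36)/3) - 178699) + 149675 = ((-3 + √333135505/108) - 178699) + 149675 = (-178702 + √333135505/108) + 149675 = -29027 + √333135505/108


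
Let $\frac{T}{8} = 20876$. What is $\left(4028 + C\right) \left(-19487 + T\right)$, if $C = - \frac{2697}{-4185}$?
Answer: $\frac{26743934569}{45} \approx 5.9431 \cdot 10^{8}$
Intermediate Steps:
$T = 167008$ ($T = 8 \cdot 20876 = 167008$)
$C = \frac{29}{45}$ ($C = \left(-2697\right) \left(- \frac{1}{4185}\right) = \frac{29}{45} \approx 0.64444$)
$\left(4028 + C\right) \left(-19487 + T\right) = \left(4028 + \frac{29}{45}\right) \left(-19487 + 167008\right) = \frac{181289}{45} \cdot 147521 = \frac{26743934569}{45}$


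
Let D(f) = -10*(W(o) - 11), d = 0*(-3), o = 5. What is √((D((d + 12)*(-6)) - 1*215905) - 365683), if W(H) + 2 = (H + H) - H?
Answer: 6*I*√16153 ≈ 762.57*I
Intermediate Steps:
d = 0
W(H) = -2 + H (W(H) = -2 + ((H + H) - H) = -2 + (2*H - H) = -2 + H)
D(f) = 80 (D(f) = -10*((-2 + 5) - 11) = -10*(3 - 11) = -10*(-8) = 80)
√((D((d + 12)*(-6)) - 1*215905) - 365683) = √((80 - 1*215905) - 365683) = √((80 - 215905) - 365683) = √(-215825 - 365683) = √(-581508) = 6*I*√16153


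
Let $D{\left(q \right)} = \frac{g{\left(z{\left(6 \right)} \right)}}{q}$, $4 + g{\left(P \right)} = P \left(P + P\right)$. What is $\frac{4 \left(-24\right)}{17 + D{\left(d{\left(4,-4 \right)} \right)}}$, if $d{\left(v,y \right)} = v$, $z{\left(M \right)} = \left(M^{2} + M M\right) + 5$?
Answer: $- \frac{64}{1987} \approx -0.032209$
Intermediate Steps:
$z{\left(M \right)} = 5 + 2 M^{2}$ ($z{\left(M \right)} = \left(M^{2} + M^{2}\right) + 5 = 2 M^{2} + 5 = 5 + 2 M^{2}$)
$g{\left(P \right)} = -4 + 2 P^{2}$ ($g{\left(P \right)} = -4 + P \left(P + P\right) = -4 + P 2 P = -4 + 2 P^{2}$)
$D{\left(q \right)} = \frac{11854}{q}$ ($D{\left(q \right)} = \frac{-4 + 2 \left(5 + 2 \cdot 6^{2}\right)^{2}}{q} = \frac{-4 + 2 \left(5 + 2 \cdot 36\right)^{2}}{q} = \frac{-4 + 2 \left(5 + 72\right)^{2}}{q} = \frac{-4 + 2 \cdot 77^{2}}{q} = \frac{-4 + 2 \cdot 5929}{q} = \frac{-4 + 11858}{q} = \frac{11854}{q}$)
$\frac{4 \left(-24\right)}{17 + D{\left(d{\left(4,-4 \right)} \right)}} = \frac{4 \left(-24\right)}{17 + \frac{11854}{4}} = - \frac{96}{17 + 11854 \cdot \frac{1}{4}} = - \frac{96}{17 + \frac{5927}{2}} = - \frac{96}{\frac{5961}{2}} = \left(-96\right) \frac{2}{5961} = - \frac{64}{1987}$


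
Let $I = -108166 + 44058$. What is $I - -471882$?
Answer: $407774$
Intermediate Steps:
$I = -64108$
$I - -471882 = -64108 - -471882 = -64108 + 471882 = 407774$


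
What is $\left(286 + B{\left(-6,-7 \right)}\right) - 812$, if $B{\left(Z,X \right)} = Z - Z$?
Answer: $-526$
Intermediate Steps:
$B{\left(Z,X \right)} = 0$
$\left(286 + B{\left(-6,-7 \right)}\right) - 812 = \left(286 + 0\right) - 812 = 286 - 812 = -526$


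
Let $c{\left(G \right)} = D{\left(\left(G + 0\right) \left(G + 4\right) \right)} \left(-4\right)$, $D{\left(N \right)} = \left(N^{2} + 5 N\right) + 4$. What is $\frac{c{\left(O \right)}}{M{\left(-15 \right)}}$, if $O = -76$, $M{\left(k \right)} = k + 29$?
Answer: $- \frac{59940296}{7} \approx -8.5629 \cdot 10^{6}$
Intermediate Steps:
$M{\left(k \right)} = 29 + k$
$D{\left(N \right)} = 4 + N^{2} + 5 N$
$c{\left(G \right)} = -16 - 20 G \left(4 + G\right) - 4 G^{2} \left(4 + G\right)^{2}$ ($c{\left(G \right)} = \left(4 + \left(\left(G + 0\right) \left(G + 4\right)\right)^{2} + 5 \left(G + 0\right) \left(G + 4\right)\right) \left(-4\right) = \left(4 + \left(G \left(4 + G\right)\right)^{2} + 5 G \left(4 + G\right)\right) \left(-4\right) = \left(4 + G^{2} \left(4 + G\right)^{2} + 5 G \left(4 + G\right)\right) \left(-4\right) = -16 - 20 G \left(4 + G\right) - 4 G^{2} \left(4 + G\right)^{2}$)
$\frac{c{\left(O \right)}}{M{\left(-15 \right)}} = \frac{-16 - - 1520 \left(4 - 76\right) - 4 \left(-76\right)^{2} \left(4 - 76\right)^{2}}{29 - 15} = \frac{-16 - \left(-1520\right) \left(-72\right) - 23104 \left(-72\right)^{2}}{14} = \left(-16 - 109440 - 23104 \cdot 5184\right) \frac{1}{14} = \left(-16 - 109440 - 119771136\right) \frac{1}{14} = \left(-119880592\right) \frac{1}{14} = - \frac{59940296}{7}$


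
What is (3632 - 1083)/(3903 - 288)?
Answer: 2549/3615 ≈ 0.70512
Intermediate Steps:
(3632 - 1083)/(3903 - 288) = 2549/3615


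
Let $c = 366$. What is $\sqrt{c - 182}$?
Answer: $2 \sqrt{46} \approx 13.565$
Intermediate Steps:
$\sqrt{c - 182} = \sqrt{366 - 182} = \sqrt{184} = 2 \sqrt{46}$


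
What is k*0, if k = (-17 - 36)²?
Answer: 0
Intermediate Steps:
k = 2809 (k = (-53)² = 2809)
k*0 = 2809*0 = 0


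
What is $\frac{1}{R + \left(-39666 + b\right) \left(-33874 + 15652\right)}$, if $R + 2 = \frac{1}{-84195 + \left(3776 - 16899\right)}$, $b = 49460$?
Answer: $- \frac{97318}{17367980463861} \approx -5.6033 \cdot 10^{-9}$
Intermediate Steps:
$R = - \frac{194637}{97318}$ ($R = -2 + \frac{1}{-84195 + \left(3776 - 16899\right)} = -2 + \frac{1}{-84195 - 13123} = -2 + \frac{1}{-97318} = -2 - \frac{1}{97318} = - \frac{194637}{97318} \approx -2.0$)
$\frac{1}{R + \left(-39666 + b\right) \left(-33874 + 15652\right)} = \frac{1}{- \frac{194637}{97318} + \left(-39666 + 49460\right) \left(-33874 + 15652\right)} = \frac{1}{- \frac{194637}{97318} + 9794 \left(-18222\right)} = \frac{1}{- \frac{194637}{97318} - 178466268} = \frac{1}{- \frac{17367980463861}{97318}} = - \frac{97318}{17367980463861}$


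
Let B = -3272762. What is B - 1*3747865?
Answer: -7020627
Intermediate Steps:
B - 1*3747865 = -3272762 - 1*3747865 = -3272762 - 3747865 = -7020627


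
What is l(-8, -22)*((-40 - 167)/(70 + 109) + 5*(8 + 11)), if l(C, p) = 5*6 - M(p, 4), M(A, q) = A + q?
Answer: 806304/179 ≈ 4504.5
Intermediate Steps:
l(C, p) = 26 - p (l(C, p) = 5*6 - (p + 4) = 30 - (4 + p) = 30 + (-4 - p) = 26 - p)
l(-8, -22)*((-40 - 167)/(70 + 109) + 5*(8 + 11)) = (26 - 1*(-22))*((-40 - 167)/(70 + 109) + 5*(8 + 11)) = (26 + 22)*(-207/179 + 5*19) = 48*(-207*1/179 + 95) = 48*(-207/179 + 95) = 48*(16798/179) = 806304/179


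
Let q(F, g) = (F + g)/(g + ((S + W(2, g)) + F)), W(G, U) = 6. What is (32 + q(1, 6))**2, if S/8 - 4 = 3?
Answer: 4906225/4761 ≈ 1030.5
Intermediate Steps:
S = 56 (S = 32 + 8*3 = 32 + 24 = 56)
q(F, g) = (F + g)/(62 + F + g) (q(F, g) = (F + g)/(g + ((56 + 6) + F)) = (F + g)/(g + (62 + F)) = (F + g)/(62 + F + g))
(32 + q(1, 6))**2 = (32 + (1 + 6)/(62 + 1 + 6))**2 = (32 + 7/69)**2 = (2215/69)**2 = 4906225/4761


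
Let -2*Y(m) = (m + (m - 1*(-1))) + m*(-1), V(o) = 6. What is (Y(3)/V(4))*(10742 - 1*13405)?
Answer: 2663/3 ≈ 887.67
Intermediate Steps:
Y(m) = -1/2 - m/2 (Y(m) = -((m + (m - 1*(-1))) + m*(-1))/2 = -((m + (m + 1)) - m)/2 = -((m + (1 + m)) - m)/2 = -((1 + 2*m) - m)/2 = -(1 + m)/2 = -1/2 - m/2)
(Y(3)/V(4))*(10742 - 1*13405) = ((-1/2 - 1/2*3)/6)*(10742 - 1*13405) = ((-1/2 - 3/2)/6)*(10742 - 13405) = ((1/6)*(-2))*(-2663) = -1/3*(-2663) = 2663/3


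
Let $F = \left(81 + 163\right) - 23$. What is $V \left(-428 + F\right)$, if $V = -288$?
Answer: $59616$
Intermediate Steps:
$F = 221$ ($F = 244 - 23 = 221$)
$V \left(-428 + F\right) = - 288 \left(-428 + 221\right) = \left(-288\right) \left(-207\right) = 59616$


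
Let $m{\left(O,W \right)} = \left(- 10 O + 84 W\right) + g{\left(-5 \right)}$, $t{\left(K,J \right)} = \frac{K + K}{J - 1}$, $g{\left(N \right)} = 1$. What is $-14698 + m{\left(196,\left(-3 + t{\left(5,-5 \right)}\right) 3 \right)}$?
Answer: $-17833$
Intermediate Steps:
$t{\left(K,J \right)} = \frac{2 K}{-1 + J}$
$m{\left(O,W \right)} = 1 - 10 O + 84 W$ ($m{\left(O,W \right)} = \left(- 10 O + 84 W\right) + 1 = 1 - 10 O + 84 W$)
$-14698 + m{\left(196,\left(-3 + t{\left(5,-5 \right)}\right) 3 \right)} = -14698 + \left(1 - 1960 + 84 \left(-3 + 2 \cdot 5 \frac{1}{-1 - 5}\right) 3\right) = -14698 + \left(1 - 1960 + 84 \left(-3 + 2 \cdot 5 \frac{1}{-6}\right) 3\right) = -14698 + \left(1 - 1960 + 84 \left(-3 + 2 \cdot 5 \left(- \frac{1}{6}\right)\right) 3\right) = -14698 + \left(1 - 1960 + 84 \left(-3 - \frac{5}{3}\right) 3\right) = -14698 + \left(1 - 1960 + 84 \left(\left(- \frac{14}{3}\right) 3\right)\right) = -14698 + \left(1 - 1960 + 84 \left(-14\right)\right) = -14698 - 3135 = -17833$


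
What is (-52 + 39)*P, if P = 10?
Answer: -130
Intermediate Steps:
(-52 + 39)*P = (-52 + 39)*10 = -13*10 = -130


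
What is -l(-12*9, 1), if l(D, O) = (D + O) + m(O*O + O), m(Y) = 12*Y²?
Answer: 59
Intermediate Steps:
l(D, O) = D + O + 12*(O + O²)² (l(D, O) = (D + O) + 12*(O*O + O)² = (D + O) + 12*(O² + O)² = (D + O) + 12*(O + O²)² = D + O + 12*(O + O²)²)
-l(-12*9, 1) = -(-12*9 + 1 + 12*1²*(1 + 1)²) = -(-108 + 1 + 12*1*2²) = -(-108 + 1 + 12*1*4) = -(-108 + 1 + 48) = -1*(-59) = 59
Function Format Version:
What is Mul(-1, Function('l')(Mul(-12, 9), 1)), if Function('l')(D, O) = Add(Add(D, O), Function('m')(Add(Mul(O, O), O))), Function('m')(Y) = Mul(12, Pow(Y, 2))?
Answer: 59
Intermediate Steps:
Function('l')(D, O) = Add(D, O, Mul(12, Pow(Add(O, Pow(O, 2)), 2))) (Function('l')(D, O) = Add(Add(D, O), Mul(12, Pow(Add(Mul(O, O), O), 2))) = Add(Add(D, O), Mul(12, Pow(Add(Pow(O, 2), O), 2))) = Add(Add(D, O), Mul(12, Pow(Add(O, Pow(O, 2)), 2))) = Add(D, O, Mul(12, Pow(Add(O, Pow(O, 2)), 2))))
Mul(-1, Function('l')(Mul(-12, 9), 1)) = Mul(-1, Add(Mul(-12, 9), 1, Mul(12, Pow(1, 2), Pow(Add(1, 1), 2)))) = Mul(-1, Add(-108, 1, Mul(12, 1, Pow(2, 2)))) = Mul(-1, Add(-108, 1, Mul(12, 1, 4))) = Mul(-1, Add(-108, 1, 48)) = Mul(-1, -59) = 59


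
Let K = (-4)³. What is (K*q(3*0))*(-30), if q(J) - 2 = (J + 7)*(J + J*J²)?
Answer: 3840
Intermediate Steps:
K = -64
q(J) = 2 + (7 + J)*(J + J³) (q(J) = 2 + (J + 7)*(J + J*J²) = 2 + (7 + J)*(J + J³))
(K*q(3*0))*(-30) = -64*(2 + (3*0)² + (3*0)⁴ + 7*(3*0) + 7*(3*0)³)*(-30) = -64*(2 + 0² + 0⁴ + 7*0 + 7*0³)*(-30) = -64*(2 + 0 + 0 + 0 + 7*0)*(-30) = -64*(2 + 0 + 0 + 0 + 0)*(-30) = -64*2*(-30) = -128*(-30) = 3840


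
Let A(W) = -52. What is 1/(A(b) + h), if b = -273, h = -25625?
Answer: -1/25677 ≈ -3.8945e-5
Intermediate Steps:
1/(A(b) + h) = 1/(-52 - 25625) = 1/(-25677) = -1/25677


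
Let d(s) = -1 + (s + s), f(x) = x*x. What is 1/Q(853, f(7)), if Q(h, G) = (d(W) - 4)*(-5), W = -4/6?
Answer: 3/95 ≈ 0.031579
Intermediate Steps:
W = -⅔ (W = -4*⅙ = -⅔ ≈ -0.66667)
f(x) = x²
d(s) = -1 + 2*s
Q(h, G) = 95/3 (Q(h, G) = ((-1 + 2*(-⅔)) - 4)*(-5) = ((-1 - 4/3) - 4)*(-5) = (-7/3 - 4)*(-5) = -19/3*(-5) = 95/3)
1/Q(853, f(7)) = 1/(95/3) = 3/95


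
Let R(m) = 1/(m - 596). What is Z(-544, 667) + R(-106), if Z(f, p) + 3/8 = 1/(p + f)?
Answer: -42401/115128 ≈ -0.36829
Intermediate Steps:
Z(f, p) = -3/8 + 1/(f + p) (Z(f, p) = -3/8 + 1/(p + f) = -3/8 + 1/(f + p))
R(m) = 1/(-596 + m)
Z(-544, 667) + R(-106) = (8 - 3*(-544) - 3*667)/(8*(-544 + 667)) + 1/(-596 - 106) = (⅛)*(8 + 1632 - 2001)/123 + 1/(-702) = (⅛)*(1/123)*(-361) - 1/702 = -361/984 - 1/702 = -42401/115128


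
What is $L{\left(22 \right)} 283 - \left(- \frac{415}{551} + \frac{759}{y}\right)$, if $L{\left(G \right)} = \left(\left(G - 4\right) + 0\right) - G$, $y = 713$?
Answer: $- \frac{19341010}{17081} \approx -1132.3$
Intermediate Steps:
$L{\left(G \right)} = -4$ ($L{\left(G \right)} = \left(\left(-4 + G\right) + 0\right) - G = \left(-4 + G\right) - G = -4$)
$L{\left(22 \right)} 283 - \left(- \frac{415}{551} + \frac{759}{y}\right) = \left(-4\right) 283 - \left(- \frac{415}{551} + \frac{33}{31}\right) = -1132 - \frac{5318}{17081} = - \frac{19341010}{17081}$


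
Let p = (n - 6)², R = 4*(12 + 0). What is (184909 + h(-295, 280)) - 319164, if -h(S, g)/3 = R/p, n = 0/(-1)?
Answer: -134259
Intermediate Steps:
n = 0 (n = 0*(-1) = 0)
R = 48 (R = 4*12 = 48)
p = 36 (p = (0 - 6)² = (-6)² = 36)
h(S, g) = -4 (h(S, g) = -144/36 = -3*4/3 = -4)
(184909 + h(-295, 280)) - 319164 = (184909 - 4) - 319164 = 184905 - 319164 = -134259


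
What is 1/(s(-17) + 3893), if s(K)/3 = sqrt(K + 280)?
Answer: 3893/15153082 - 3*sqrt(263)/15153082 ≈ 0.00025370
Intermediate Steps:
s(K) = 3*sqrt(280 + K) (s(K) = 3*sqrt(K + 280) = 3*sqrt(280 + K))
1/(s(-17) + 3893) = 1/(3*sqrt(280 - 17) + 3893) = 1/(3*sqrt(263) + 3893) = 1/(3893 + 3*sqrt(263))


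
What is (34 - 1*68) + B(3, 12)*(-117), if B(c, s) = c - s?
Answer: 1019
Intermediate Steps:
(34 - 1*68) + B(3, 12)*(-117) = (34 - 1*68) + (3 - 1*12)*(-117) = (34 - 68) + (3 - 12)*(-117) = -34 - 9*(-117) = -34 + 1053 = 1019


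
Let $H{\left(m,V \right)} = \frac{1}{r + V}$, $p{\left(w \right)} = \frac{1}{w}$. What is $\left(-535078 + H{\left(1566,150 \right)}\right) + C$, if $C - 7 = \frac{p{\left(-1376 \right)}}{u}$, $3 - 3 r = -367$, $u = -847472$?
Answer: $- \frac{127911344465033651}{239054901760} \approx -5.3507 \cdot 10^{5}$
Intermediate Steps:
$r = \frac{370}{3}$ ($r = 1 - - \frac{367}{3} = 1 + \frac{367}{3} = \frac{370}{3} \approx 123.33$)
$H{\left(m,V \right)} = \frac{1}{\frac{370}{3} + V}$
$C = \frac{8162850305}{1166121472}$ ($C = 7 + \frac{1}{\left(-1376\right) \left(-847472\right)} = 7 - - \frac{1}{1166121472} = 7 + \frac{1}{1166121472} = \frac{8162850305}{1166121472} \approx 7.0$)
$\left(-535078 + H{\left(1566,150 \right)}\right) + C = \left(-535078 + \frac{3}{370 + 3 \cdot 150}\right) + \frac{8162850305}{1166121472} = \left(-535078 + \frac{3}{370 + 450}\right) + \frac{8162850305}{1166121472} = \left(-535078 + \frac{3}{820}\right) + \frac{8162850305}{1166121472} = - \frac{438763957}{820} + \frac{8162850305}{1166121472} = - \frac{127911344465033651}{239054901760}$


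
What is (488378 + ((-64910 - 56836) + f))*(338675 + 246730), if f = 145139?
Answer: 299593302255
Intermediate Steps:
(488378 + ((-64910 - 56836) + f))*(338675 + 246730) = (488378 + ((-64910 - 56836) + 145139))*(338675 + 246730) = (488378 + (-121746 + 145139))*585405 = (488378 + 23393)*585405 = 511771*585405 = 299593302255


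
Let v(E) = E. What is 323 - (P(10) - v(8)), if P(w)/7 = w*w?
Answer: -369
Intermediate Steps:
P(w) = 7*w² (P(w) = 7*(w*w) = 7*w²)
323 - (P(10) - v(8)) = 323 - (7*10² - 1*8) = 323 - (7*100 - 8) = 323 - (700 - 8) = 323 - 1*692 = 323 - 692 = -369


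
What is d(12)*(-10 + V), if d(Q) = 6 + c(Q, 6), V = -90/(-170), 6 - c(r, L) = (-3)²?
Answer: -483/17 ≈ -28.412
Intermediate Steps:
c(r, L) = -3 (c(r, L) = 6 - 1*(-3)² = 6 - 1*9 = 6 - 9 = -3)
V = 9/17 (V = -90*(-1/170) = 9/17 ≈ 0.52941)
d(Q) = 3 (d(Q) = 6 - 3 = 3)
d(12)*(-10 + V) = 3*(-10 + 9/17) = 3*(-161/17) = -483/17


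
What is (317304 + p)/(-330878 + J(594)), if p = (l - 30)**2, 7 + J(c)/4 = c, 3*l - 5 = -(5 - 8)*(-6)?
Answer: -573269/591354 ≈ -0.96942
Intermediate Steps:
l = -13/3 (l = 5/3 + (-(5 - 8)*(-6))/3 = 5/3 + (-(-3)*(-6))/3 = 5/3 + (-1*18)/3 = 5/3 + (1/3)*(-18) = 5/3 - 6 = -13/3 ≈ -4.3333)
J(c) = -28 + 4*c
p = 10609/9 (p = (-13/3 - 30)**2 = (-103/3)**2 = 10609/9 ≈ 1178.8)
(317304 + p)/(-330878 + J(594)) = (317304 + 10609/9)/(-330878 + (-28 + 4*594)) = 2866345/(9*(-330878 + (-28 + 2376))) = 2866345/(9*(-330878 + 2348)) = (2866345/9)/(-328530) = (2866345/9)*(-1/328530) = -573269/591354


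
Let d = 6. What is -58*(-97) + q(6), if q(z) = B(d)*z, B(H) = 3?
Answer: 5644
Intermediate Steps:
q(z) = 3*z
-58*(-97) + q(6) = -58*(-97) + 3*6 = 5626 + 18 = 5644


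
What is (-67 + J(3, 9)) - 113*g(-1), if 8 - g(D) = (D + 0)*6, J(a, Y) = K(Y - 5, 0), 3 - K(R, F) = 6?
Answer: -1652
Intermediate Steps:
K(R, F) = -3 (K(R, F) = 3 - 1*6 = 3 - 6 = -3)
J(a, Y) = -3
g(D) = 8 - 6*D (g(D) = 8 - (D + 0)*6 = 8 - D*6 = 8 - 6*D)
(-67 + J(3, 9)) - 113*g(-1) = (-67 - 3) - 113*(8 - 6*(-1)) = -70 - 113*(8 + 6) = -70 - 113*14 = -70 - 1582 = -1652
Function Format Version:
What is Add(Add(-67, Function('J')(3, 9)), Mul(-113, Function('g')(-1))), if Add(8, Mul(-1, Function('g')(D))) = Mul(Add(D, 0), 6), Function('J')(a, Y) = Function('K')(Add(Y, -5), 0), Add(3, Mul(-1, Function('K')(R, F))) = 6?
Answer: -1652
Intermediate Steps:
Function('K')(R, F) = -3 (Function('K')(R, F) = Add(3, Mul(-1, 6)) = Add(3, -6) = -3)
Function('J')(a, Y) = -3
Function('g')(D) = Add(8, Mul(-6, D)) (Function('g')(D) = Add(8, Mul(-1, Mul(Add(D, 0), 6))) = Add(8, Mul(-1, Mul(D, 6))) = Add(8, Mul(-1, Mul(6, D))) = Add(8, Mul(-6, D)))
Add(Add(-67, Function('J')(3, 9)), Mul(-113, Function('g')(-1))) = Add(Add(-67, -3), Mul(-113, Add(8, Mul(-6, -1)))) = Add(-70, Mul(-113, Add(8, 6))) = Add(-70, Mul(-113, 14)) = Add(-70, -1582) = -1652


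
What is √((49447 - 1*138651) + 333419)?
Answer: 27*√335 ≈ 494.18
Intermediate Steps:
√((49447 - 1*138651) + 333419) = √((49447 - 138651) + 333419) = √(-89204 + 333419) = √244215 = 27*√335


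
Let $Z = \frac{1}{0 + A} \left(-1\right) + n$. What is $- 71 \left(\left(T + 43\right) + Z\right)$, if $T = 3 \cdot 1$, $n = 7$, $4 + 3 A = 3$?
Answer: $-3976$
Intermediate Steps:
$A = - \frac{1}{3}$ ($A = - \frac{4}{3} + \frac{1}{3} \cdot 3 = - \frac{4}{3} + 1 = - \frac{1}{3} \approx -0.33333$)
$T = 3$
$Z = 10$ ($Z = \frac{1}{0 - \frac{1}{3}} \left(-1\right) + 7 = \frac{1}{- \frac{1}{3}} \left(-1\right) + 7 = \left(-3\right) \left(-1\right) + 7 = 3 + 7 = 10$)
$- 71 \left(\left(T + 43\right) + Z\right) = - 71 \left(\left(3 + 43\right) + 10\right) = - 71 \left(46 + 10\right) = \left(-71\right) 56 = -3976$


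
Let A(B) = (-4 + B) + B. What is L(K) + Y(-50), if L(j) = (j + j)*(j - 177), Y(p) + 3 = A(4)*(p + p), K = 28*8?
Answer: 20653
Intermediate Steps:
A(B) = -4 + 2*B
K = 224
Y(p) = -3 + 8*p (Y(p) = -3 + (-4 + 2*4)*(p + p) = -3 + (-4 + 8)*(2*p) = -3 + 4*(2*p) = -3 + 8*p)
L(j) = 2*j*(-177 + j) (L(j) = (2*j)*(-177 + j) = 2*j*(-177 + j))
L(K) + Y(-50) = 2*224*(-177 + 224) + (-3 + 8*(-50)) = 2*224*47 + (-3 - 400) = 21056 - 403 = 20653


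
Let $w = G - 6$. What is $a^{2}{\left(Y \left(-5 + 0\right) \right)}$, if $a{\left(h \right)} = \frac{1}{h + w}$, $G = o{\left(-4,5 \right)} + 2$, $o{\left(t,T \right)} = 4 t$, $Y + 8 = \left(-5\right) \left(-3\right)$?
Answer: $\frac{1}{3025} \approx 0.00033058$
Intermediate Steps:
$Y = 7$ ($Y = -8 - -15 = -8 + 15 = 7$)
$G = -14$ ($G = 4 \left(-4\right) + 2 = -16 + 2 = -14$)
$w = -20$ ($w = -14 - 6 = -20$)
$a{\left(h \right)} = \frac{1}{-20 + h}$ ($a{\left(h \right)} = \frac{1}{h - 20} = \frac{1}{-20 + h}$)
$a^{2}{\left(Y \left(-5 + 0\right) \right)} = \left(\frac{1}{-20 + 7 \left(-5 + 0\right)}\right)^{2} = \left(\frac{1}{-20 + 7 \left(-5\right)}\right)^{2} = \left(\frac{1}{-20 - 35}\right)^{2} = \left(\frac{1}{-55}\right)^{2} = \left(- \frac{1}{55}\right)^{2} = \frac{1}{3025}$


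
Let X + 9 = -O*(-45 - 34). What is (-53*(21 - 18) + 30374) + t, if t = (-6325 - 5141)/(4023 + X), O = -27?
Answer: 6313661/209 ≈ 30209.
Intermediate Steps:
X = -2142 (X = -9 - (-27)*(-45 - 34) = -9 - (-27)*(-79) = -9 - 1*2133 = -9 - 2133 = -2142)
t = -1274/209 (t = (-6325 - 5141)/(4023 - 2142) = -11466/1881 = -11466*1/1881 = -1274/209 ≈ -6.0957)
(-53*(21 - 18) + 30374) + t = (-53*(21 - 18) + 30374) - 1274/209 = (-53*3 + 30374) - 1274/209 = (-159 + 30374) - 1274/209 = 30215 - 1274/209 = 6313661/209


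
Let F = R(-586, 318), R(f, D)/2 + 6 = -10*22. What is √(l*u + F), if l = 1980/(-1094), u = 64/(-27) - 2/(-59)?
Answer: 8*I*√65583931953/96819 ≈ 21.161*I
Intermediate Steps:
u = -3722/1593 (u = 64*(-1/27) - 2*(-1/59) = -64/27 + 2/59 = -3722/1593 ≈ -2.3365)
R(f, D) = -452 (R(f, D) = -12 + 2*(-10*22) = -12 + 2*(-220) = -12 - 440 = -452)
F = -452
l = -990/547 (l = 1980*(-1/1094) = -990/547 ≈ -1.8099)
√(l*u + F) = √(-990/547*(-3722/1593) - 452) = √(409420/96819 - 452) = √(-43352768/96819) = 8*I*√65583931953/96819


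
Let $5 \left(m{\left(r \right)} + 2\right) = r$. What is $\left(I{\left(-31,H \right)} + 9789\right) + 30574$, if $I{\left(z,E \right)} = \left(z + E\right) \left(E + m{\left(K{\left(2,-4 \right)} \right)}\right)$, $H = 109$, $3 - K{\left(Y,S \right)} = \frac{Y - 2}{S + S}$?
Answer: $\frac{243779}{5} \approx 48756.0$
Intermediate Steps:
$K{\left(Y,S \right)} = 3 - \frac{-2 + Y}{2 S}$ ($K{\left(Y,S \right)} = 3 - \frac{Y - 2}{S + S} = 3 - \frac{-2 + Y}{2 S}$)
$m{\left(r \right)} = -2 + \frac{r}{5}$
$I{\left(z,E \right)} = \left(- \frac{7}{5} + E\right) \left(E + z\right)$ ($I{\left(z,E \right)} = \left(z + E\right) \left(E - \left(2 - \frac{\frac{1}{2} \frac{1}{-4} \left(2 - 2 + 6 \left(-4\right)\right)}{5}\right)\right) = \left(E + z\right) \left(E - \left(2 - \frac{\frac{1}{2} \left(- \frac{1}{4}\right) \left(2 - 2 - 24\right)}{5}\right)\right) = \left(E + z\right) \left(E - \left(2 - \frac{\frac{1}{2} \left(- \frac{1}{4}\right) \left(-24\right)}{5}\right)\right) = \left(E + z\right) \left(E + \left(-2 + \frac{1}{5} \cdot 3\right)\right) = \left(E + z\right) \left(E + \left(-2 + \frac{3}{5}\right)\right) = \left(E + z\right) \left(E - \frac{7}{5}\right) = \left(E + z\right) \left(- \frac{7}{5} + E\right) = \left(- \frac{7}{5} + E\right) \left(E + z\right)$)
$\left(I{\left(-31,H \right)} + 9789\right) + 30574 = \left(\left(109^{2} - \frac{763}{5} - - \frac{217}{5} + 109 \left(-31\right)\right) + 9789\right) + 30574 = \left(\left(11881 - \frac{763}{5} + \frac{217}{5} - 3379\right) + 9789\right) + 30574 = \left(\frac{41964}{5} + 9789\right) + 30574 = \frac{90909}{5} + 30574 = \frac{243779}{5}$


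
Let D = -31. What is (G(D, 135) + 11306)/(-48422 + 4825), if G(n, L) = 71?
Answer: -11377/43597 ≈ -0.26096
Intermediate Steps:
(G(D, 135) + 11306)/(-48422 + 4825) = (71 + 11306)/(-48422 + 4825) = 11377/(-43597) = 11377*(-1/43597) = -11377/43597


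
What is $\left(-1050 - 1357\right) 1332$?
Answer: $-3206124$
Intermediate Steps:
$\left(-1050 - 1357\right) 1332 = \left(-2407\right) 1332 = -3206124$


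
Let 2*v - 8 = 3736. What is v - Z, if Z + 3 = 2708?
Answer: -833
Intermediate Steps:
Z = 2705 (Z = -3 + 2708 = 2705)
v = 1872 (v = 4 + (1/2)*3736 = 4 + 1868 = 1872)
v - Z = 1872 - 1*2705 = 1872 - 2705 = -833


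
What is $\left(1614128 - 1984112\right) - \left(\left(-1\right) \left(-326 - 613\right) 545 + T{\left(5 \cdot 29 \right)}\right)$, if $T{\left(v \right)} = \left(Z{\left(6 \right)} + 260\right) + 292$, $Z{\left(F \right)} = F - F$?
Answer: $-882291$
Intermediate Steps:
$Z{\left(F \right)} = 0$
$T{\left(v \right)} = 552$ ($T{\left(v \right)} = \left(0 + 260\right) + 292 = 260 + 292 = 552$)
$\left(1614128 - 1984112\right) - \left(\left(-1\right) \left(-326 - 613\right) 545 + T{\left(5 \cdot 29 \right)}\right) = \left(1614128 - 1984112\right) + \left(\left(-326 - 613\right) 545 - 552\right) = -369984 - 512307 = -882291$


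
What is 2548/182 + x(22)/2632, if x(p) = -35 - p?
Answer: 36791/2632 ≈ 13.978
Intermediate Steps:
2548/182 + x(22)/2632 = 2548/182 + (-35 - 1*22)/2632 = 2548*(1/182) + (-35 - 22)*(1/2632) = 14 - 57*1/2632 = 14 - 57/2632 = 36791/2632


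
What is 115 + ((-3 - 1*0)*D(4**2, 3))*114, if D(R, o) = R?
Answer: -5357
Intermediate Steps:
115 + ((-3 - 1*0)*D(4**2, 3))*114 = 115 + ((-3 - 1*0)*4**2)*114 = 115 + ((-3 + 0)*16)*114 = 115 - 3*16*114 = 115 - 48*114 = 115 - 5472 = -5357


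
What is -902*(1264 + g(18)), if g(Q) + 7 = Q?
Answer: -1150050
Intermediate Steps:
g(Q) = -7 + Q
-902*(1264 + g(18)) = -902*(1264 + (-7 + 18)) = -902*(1264 + 11) = -902*1275 = -1150050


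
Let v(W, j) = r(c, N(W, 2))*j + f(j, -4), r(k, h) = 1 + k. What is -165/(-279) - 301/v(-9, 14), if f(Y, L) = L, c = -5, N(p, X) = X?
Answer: 3477/620 ≈ 5.6081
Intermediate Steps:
v(W, j) = -4 - 4*j (v(W, j) = (1 - 5)*j - 4 = -4*j - 4 = -4 - 4*j)
-165/(-279) - 301/v(-9, 14) = -165/(-279) - 301/(-4 - 4*14) = -165*(-1/279) - 301/(-4 - 56) = 55/93 - 301/(-60) = 55/93 - 301*(-1/60) = 55/93 + 301/60 = 3477/620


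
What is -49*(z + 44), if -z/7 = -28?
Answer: -11760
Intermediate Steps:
z = 196 (z = -7*(-28) = 196)
-49*(z + 44) = -49*(196 + 44) = -49*240 = -11760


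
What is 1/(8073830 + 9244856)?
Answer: 1/17318686 ≈ 5.7741e-8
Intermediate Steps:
1/(8073830 + 9244856) = 1/17318686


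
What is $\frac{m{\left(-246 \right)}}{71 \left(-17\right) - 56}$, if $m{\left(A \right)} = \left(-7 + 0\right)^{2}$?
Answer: $- \frac{49}{1263} \approx -0.038797$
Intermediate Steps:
$m{\left(A \right)} = 49$ ($m{\left(A \right)} = \left(-7\right)^{2} = 49$)
$\frac{m{\left(-246 \right)}}{71 \left(-17\right) - 56} = \frac{49}{71 \left(-17\right) - 56} = \frac{49}{-1207 - 56} = \frac{49}{-1263} = 49 \left(- \frac{1}{1263}\right) = - \frac{49}{1263}$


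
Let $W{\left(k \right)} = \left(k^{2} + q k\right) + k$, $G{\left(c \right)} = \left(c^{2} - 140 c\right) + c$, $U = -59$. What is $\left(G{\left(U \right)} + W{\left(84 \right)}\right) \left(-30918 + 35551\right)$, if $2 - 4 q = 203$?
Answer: $67646433$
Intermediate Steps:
$q = - \frac{201}{4}$ ($q = \frac{1}{2} - \frac{203}{4} = - \frac{201}{4} \approx -50.25$)
$G{\left(c \right)} = c^{2} - 139 c$
$W{\left(k \right)} = k^{2} - \frac{197 k}{4}$ ($W{\left(k \right)} = \left(k^{2} - \frac{201 k}{4}\right) + k = k^{2} - \frac{197 k}{4}$)
$\left(G{\left(U \right)} + W{\left(84 \right)}\right) \left(-30918 + 35551\right) = \left(- 59 \left(-139 - 59\right) + \frac{1}{4} \cdot 84 \left(-197 + 4 \cdot 84\right)\right) \left(-30918 + 35551\right) = \left(\left(-59\right) \left(-198\right) + \frac{1}{4} \cdot 84 \left(-197 + 336\right)\right) 4633 = \left(11682 + \frac{1}{4} \cdot 84 \cdot 139\right) 4633 = \left(11682 + 2919\right) 4633 = 14601 \cdot 4633 = 67646433$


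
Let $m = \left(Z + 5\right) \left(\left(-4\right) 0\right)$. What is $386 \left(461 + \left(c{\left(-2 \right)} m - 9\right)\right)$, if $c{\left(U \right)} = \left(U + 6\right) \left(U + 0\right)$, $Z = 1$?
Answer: $174472$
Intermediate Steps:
$m = 0$ ($m = \left(1 + 5\right) \left(\left(-4\right) 0\right) = 6 \cdot 0 = 0$)
$c{\left(U \right)} = U \left(6 + U\right)$ ($c{\left(U \right)} = \left(6 + U\right) U = U \left(6 + U\right)$)
$386 \left(461 + \left(c{\left(-2 \right)} m - 9\right)\right) = 386 \left(461 - \left(9 - - 2 \left(6 - 2\right) 0\right)\right) = 386 \left(461 - \left(9 - \left(-2\right) 4 \cdot 0\right)\right) = 386 \left(461 - 9\right) = 386 \cdot 452 = 174472$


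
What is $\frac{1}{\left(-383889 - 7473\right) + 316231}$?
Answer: $- \frac{1}{75131} \approx -1.331 \cdot 10^{-5}$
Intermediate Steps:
$\frac{1}{\left(-383889 - 7473\right) + 316231} = \frac{1}{-391362 + 316231} = \frac{1}{-75131} = - \frac{1}{75131}$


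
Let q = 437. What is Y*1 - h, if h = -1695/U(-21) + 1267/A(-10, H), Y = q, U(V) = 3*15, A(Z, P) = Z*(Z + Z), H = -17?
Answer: 280999/600 ≈ 468.33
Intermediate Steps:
A(Z, P) = 2*Z² (A(Z, P) = Z*(2*Z) = 2*Z²)
U(V) = 45
Y = 437
h = -18799/600 (h = -1695/45 + 1267/((2*(-10)²)) = -1695*1/45 + 1267/((2*100)) = -113/3 + 1267/200 = -18799/600 ≈ -31.332)
Y*1 - h = 437*1 - 1*(-18799/600) = 437 + 18799/600 = 280999/600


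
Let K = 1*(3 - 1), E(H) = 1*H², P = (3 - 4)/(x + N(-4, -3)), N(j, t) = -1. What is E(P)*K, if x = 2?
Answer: 2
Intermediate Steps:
P = -1 (P = (3 - 4)/(2 - 1) = -1/1 = -1*1 = -1)
E(H) = H²
K = 2 (K = 1*2 = 2)
E(P)*K = (-1)²*2 = 1*2 = 2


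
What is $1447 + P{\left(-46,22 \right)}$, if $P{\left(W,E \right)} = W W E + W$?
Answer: $47953$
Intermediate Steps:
$P{\left(W,E \right)} = W + E W^{2}$ ($P{\left(W,E \right)} = W^{2} E + W = E W^{2} + W = W + E W^{2}$)
$1447 + P{\left(-46,22 \right)} = 1447 - 46 \left(1 + 22 \left(-46\right)\right) = 1447 - 46 \left(1 - 1012\right) = 1447 - -46506 = 1447 + 46506 = 47953$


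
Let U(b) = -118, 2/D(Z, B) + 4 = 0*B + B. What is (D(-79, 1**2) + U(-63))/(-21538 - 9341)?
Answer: 356/92637 ≈ 0.0038430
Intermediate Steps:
D(Z, B) = 2/(-4 + B) (D(Z, B) = 2/(-4 + (0*B + B)) = 2/(-4 + (0 + B)) = 2/(-4 + B))
(D(-79, 1**2) + U(-63))/(-21538 - 9341) = (2/(-4 + 1**2) - 118)/(-21538 - 9341) = (2/(-4 + 1) - 118)/(-30879) = (2/(-3) - 118)*(-1/30879) = (2*(-1/3) - 118)*(-1/30879) = (-2/3 - 118)*(-1/30879) = -356/3*(-1/30879) = 356/92637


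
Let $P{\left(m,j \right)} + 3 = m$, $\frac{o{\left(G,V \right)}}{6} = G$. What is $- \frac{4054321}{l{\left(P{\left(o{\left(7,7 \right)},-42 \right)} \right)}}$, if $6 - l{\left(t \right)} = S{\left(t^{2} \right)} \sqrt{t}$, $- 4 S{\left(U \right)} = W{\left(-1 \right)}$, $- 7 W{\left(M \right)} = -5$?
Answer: $- \frac{6357175328}{9083} + \frac{567604940 \sqrt{39}}{27249} \approx -5.6981 \cdot 10^{5}$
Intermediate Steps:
$o{\left(G,V \right)} = 6 G$
$W{\left(M \right)} = \frac{5}{7}$ ($W{\left(M \right)} = \left(- \frac{1}{7}\right) \left(-5\right) = \frac{5}{7}$)
$S{\left(U \right)} = - \frac{5}{28}$ ($S{\left(U \right)} = \left(- \frac{1}{4}\right) \frac{5}{7} = - \frac{5}{28}$)
$P{\left(m,j \right)} = -3 + m$
$l{\left(t \right)} = 6 + \frac{5 \sqrt{t}}{28}$ ($l{\left(t \right)} = 6 - - \frac{5 \sqrt{t}}{28} = 6 + \frac{5 \sqrt{t}}{28}$)
$- \frac{4054321}{l{\left(P{\left(o{\left(7,7 \right)},-42 \right)} \right)}} = - \frac{4054321}{6 + \frac{5 \sqrt{-3 + 6 \cdot 7}}{28}} = - \frac{4054321}{6 + \frac{5 \sqrt{-3 + 42}}{28}} = - \frac{4054321}{6 + \frac{5 \sqrt{39}}{28}}$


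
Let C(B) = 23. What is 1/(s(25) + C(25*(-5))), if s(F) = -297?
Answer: -1/274 ≈ -0.0036496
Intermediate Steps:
1/(s(25) + C(25*(-5))) = 1/(-297 + 23) = 1/(-274) = -1/274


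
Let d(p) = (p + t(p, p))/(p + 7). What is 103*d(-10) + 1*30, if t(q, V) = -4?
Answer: 1532/3 ≈ 510.67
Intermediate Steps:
d(p) = (-4 + p)/(7 + p) (d(p) = (p - 4)/(p + 7) = (-4 + p)/(7 + p))
103*d(-10) + 1*30 = 103*((-4 - 10)/(7 - 10)) + 1*30 = 103*(-14/(-3)) + 30 = 103*(-⅓*(-14)) + 30 = 103*(14/3) + 30 = 1442/3 + 30 = 1532/3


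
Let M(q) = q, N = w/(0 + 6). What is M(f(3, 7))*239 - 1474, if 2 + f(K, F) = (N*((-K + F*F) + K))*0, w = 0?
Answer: -1952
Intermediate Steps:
N = 0 (N = 0/(0 + 6) = 0/6 = 0*(1/6) = 0)
f(K, F) = -2 (f(K, F) = -2 + (0*((-K + F*F) + K))*0 = -2 + (0*((-K + F**2) + K))*0 = -2 + (0*((F**2 - K) + K))*0 = -2 + (0*F**2)*0 = -2 + 0*0 = -2 + 0 = -2)
M(f(3, 7))*239 - 1474 = -2*239 - 1474 = -478 - 1474 = -1952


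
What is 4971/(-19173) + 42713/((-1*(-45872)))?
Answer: 196968879/293167952 ≈ 0.67186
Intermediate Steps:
4971/(-19173) + 42713/((-1*(-45872))) = 4971*(-1/19173) + 42713/45872 = -1657/6391 + 42713*(1/45872) = -1657/6391 + 42713/45872 = 196968879/293167952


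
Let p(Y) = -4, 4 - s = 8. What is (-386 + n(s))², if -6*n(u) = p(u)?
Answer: 1336336/9 ≈ 1.4848e+5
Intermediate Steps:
s = -4 (s = 4 - 1*8 = 4 - 8 = -4)
n(u) = ⅔ (n(u) = -⅙*(-4) = ⅔)
(-386 + n(s))² = (-386 + ⅔)² = (-1156/3)² = 1336336/9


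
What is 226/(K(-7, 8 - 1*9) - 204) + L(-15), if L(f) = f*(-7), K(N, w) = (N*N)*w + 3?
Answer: 13012/125 ≈ 104.10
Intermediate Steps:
K(N, w) = 3 + w*N**2 (K(N, w) = N**2*w + 3 = w*N**2 + 3 = 3 + w*N**2)
L(f) = -7*f
226/(K(-7, 8 - 1*9) - 204) + L(-15) = 226/((3 + (8 - 1*9)*(-7)**2) - 204) - 7*(-15) = 226/((3 + (8 - 9)*49) - 204) + 105 = 226/((3 - 1*49) - 204) + 105 = 226/((3 - 49) - 204) + 105 = 226/(-46 - 204) + 105 = 226/(-250) + 105 = 226*(-1/250) + 105 = -113/125 + 105 = 13012/125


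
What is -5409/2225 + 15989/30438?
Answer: -1450153/760950 ≈ -1.9057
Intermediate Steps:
-5409/2225 + 15989/30438 = -1450153/760950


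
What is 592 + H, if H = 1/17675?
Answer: 10463601/17675 ≈ 592.00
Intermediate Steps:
H = 1/17675 ≈ 5.6577e-5
592 + H = 592 + 1/17675 = 10463601/17675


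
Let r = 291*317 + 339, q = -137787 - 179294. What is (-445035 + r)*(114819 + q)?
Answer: 71287039638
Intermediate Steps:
q = -317081
r = 92586 (r = 92247 + 339 = 92586)
(-445035 + r)*(114819 + q) = (-445035 + 92586)*(114819 - 317081) = -352449*(-202262) = 71287039638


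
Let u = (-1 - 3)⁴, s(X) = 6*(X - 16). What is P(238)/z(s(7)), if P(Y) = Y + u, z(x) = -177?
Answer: -494/177 ≈ -2.7910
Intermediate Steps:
s(X) = -96 + 6*X (s(X) = 6*(-16 + X) = -96 + 6*X)
u = 256 (u = (-4)⁴ = 256)
P(Y) = 256 + Y (P(Y) = Y + 256 = 256 + Y)
P(238)/z(s(7)) = (256 + 238)/(-177) = 494*(-1/177) = -494/177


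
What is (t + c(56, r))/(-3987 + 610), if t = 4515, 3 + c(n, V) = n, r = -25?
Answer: -4568/3377 ≈ -1.3527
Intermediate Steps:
c(n, V) = -3 + n
(t + c(56, r))/(-3987 + 610) = (4515 + (-3 + 56))/(-3987 + 610) = (4515 + 53)/(-3377) = 4568*(-1/3377) = -4568/3377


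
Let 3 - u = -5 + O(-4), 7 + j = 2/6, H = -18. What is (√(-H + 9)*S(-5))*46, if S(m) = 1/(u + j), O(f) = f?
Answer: 207*√3/8 ≈ 44.817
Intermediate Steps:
j = -20/3 (j = -7 + 2/6 = -7 + 2*(⅙) = -7 + ⅓ = -20/3 ≈ -6.6667)
u = 12 (u = 3 - (-5 - 4) = 3 - 1*(-9) = 3 + 9 = 12)
S(m) = 3/16 (S(m) = 1/(12 - 20/3) = 1/(16/3) = 3/16)
(√(-H + 9)*S(-5))*46 = (√(-1*(-18) + 9)*(3/16))*46 = (√(18 + 9)*(3/16))*46 = (√27*(3/16))*46 = ((3*√3)*(3/16))*46 = (9*√3/16)*46 = 207*√3/8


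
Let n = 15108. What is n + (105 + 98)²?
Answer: 56317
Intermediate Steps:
n + (105 + 98)² = 15108 + (105 + 98)² = 15108 + 203² = 15108 + 41209 = 56317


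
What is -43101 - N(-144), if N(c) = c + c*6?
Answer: -42093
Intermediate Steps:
N(c) = 7*c (N(c) = c + 6*c = 7*c)
-43101 - N(-144) = -43101 - 7*(-144) = -43101 - 1*(-1008) = -43101 + 1008 = -42093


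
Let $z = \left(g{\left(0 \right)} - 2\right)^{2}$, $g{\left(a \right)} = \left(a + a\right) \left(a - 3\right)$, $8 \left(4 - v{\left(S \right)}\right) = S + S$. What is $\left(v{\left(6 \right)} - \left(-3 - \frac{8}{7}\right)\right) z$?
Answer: $\frac{186}{7} \approx 26.571$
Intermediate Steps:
$v{\left(S \right)} = 4 - \frac{S}{4}$ ($v{\left(S \right)} = 4 - \frac{S + S}{8} = 4 - \frac{2 S}{8} = 4 - \frac{S}{4}$)
$g{\left(a \right)} = 2 a \left(-3 + a\right)$
$z = 4$ ($z = \left(2 \cdot 0 \left(-3 + 0\right) - 2\right)^{2} = \left(2 \cdot 0 \left(-3\right) - 2\right)^{2} = \left(0 - 2\right)^{2} = \left(-2\right)^{2} = 4$)
$\left(v{\left(6 \right)} - \left(-3 - \frac{8}{7}\right)\right) z = \left(\left(4 - \frac{3}{2}\right) - \left(-3 - \frac{8}{7}\right)\right) 4 = \left(\left(4 - \frac{3}{2}\right) - - \frac{29}{7}\right) 4 = \left(\frac{5}{2} + \left(\frac{8}{7} + 3\right)\right) 4 = \left(\frac{5}{2} + \frac{29}{7}\right) 4 = \frac{93}{14} \cdot 4 = \frac{186}{7}$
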